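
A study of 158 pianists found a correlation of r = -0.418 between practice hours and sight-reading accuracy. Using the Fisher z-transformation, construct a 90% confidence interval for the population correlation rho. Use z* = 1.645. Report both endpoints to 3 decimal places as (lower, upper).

(-0.521, -0.303)

Fisher z: z_r = atanh(r) = ½·ln((1+(-0.418))/(1−(-0.418))) = -0.445266
SE(z) = 1/√(n−3) = 1/√155 = 0.080322
90% ⇒ z* = 1.645; margin = 1.645·0.080322 = 0.132130
CI on z-scale: (-0.577396, -0.313136)
Back-transform: tanh(-0.577396) = -0.520770, tanh(-0.313136) = -0.303287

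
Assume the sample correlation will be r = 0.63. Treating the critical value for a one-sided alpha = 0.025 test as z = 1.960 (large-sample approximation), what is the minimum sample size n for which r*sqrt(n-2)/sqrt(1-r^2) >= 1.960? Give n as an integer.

8

r√(n−2)/√(1−r²) ≥ 1.960  ⇔  n−2 ≥ (1.960)²·(1−r²)/r²
(1−r²)/r² = (1−0.3969)/0.3969 = 1.5195
n ≥ 2 + 3.8416·1.5195 = 2 + 5.8373 = 7.8373
⌈7.8373⌉ = 8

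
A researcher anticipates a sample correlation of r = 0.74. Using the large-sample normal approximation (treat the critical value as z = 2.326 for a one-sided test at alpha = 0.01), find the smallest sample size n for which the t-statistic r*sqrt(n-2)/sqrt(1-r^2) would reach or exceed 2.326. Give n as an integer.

Need r·√(n−2)/√(1−r²) ≥ 2.326
√(n−2) ≥ 2.326·√(1−0.5476) / 0.74 = 2.326·0.672607 / 0.74 = 2.1142
n−2 ≥ 4.4698  ⇒  n ≥ 6.4698
Smallest integer n = 7

7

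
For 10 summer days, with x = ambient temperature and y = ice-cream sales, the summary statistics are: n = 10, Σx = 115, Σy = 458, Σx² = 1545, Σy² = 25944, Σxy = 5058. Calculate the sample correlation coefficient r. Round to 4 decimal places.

-0.1988

S_xy = nΣxy − ΣxΣy = 10·5058 − 115·458 = 50580 − 52670 = -2090
S_xx = nΣx² − (Σx)² = 10·1545 − 115² = 15450 − 13225 = 2225
S_yy = nΣy² − (Σy)² = 10·25944 − 458² = 259440 − 209764 = 49676
r = S_xy / √(S_xx·S_yy) = -2090 / √(2225·49676) = -2090 / √110529100 = -2090 / 10513.2821 = -0.1988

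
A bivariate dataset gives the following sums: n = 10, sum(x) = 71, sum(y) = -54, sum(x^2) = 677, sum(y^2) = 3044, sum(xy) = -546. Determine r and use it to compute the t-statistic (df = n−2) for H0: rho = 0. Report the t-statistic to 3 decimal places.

S_xy = nΣxy − ΣxΣy = 10·(-546) − 71·(-54) = -5460 − (-3834) = -1626
S_xx = nΣx² − (Σx)² = 10·677 − 71² = 6770 − 5041 = 1729
S_yy = nΣy² − (Σy)² = 10·3044 − (-54)² = 30440 − 2916 = 27524
r = S_xy / √(S_xx·S_yy) = -1626 / √(1729·27524) = -1626 / √47588996 = -1626 / 6898.4778 = -0.2357
t = r·√(n−2)/√(1−r²) = -0.2357·√8 / √(1−0.055554) = -0.666660 / 0.971826 = -0.686

-0.686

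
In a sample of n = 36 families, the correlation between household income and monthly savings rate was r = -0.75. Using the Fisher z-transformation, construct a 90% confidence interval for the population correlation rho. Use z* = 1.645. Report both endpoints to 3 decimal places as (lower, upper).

Fisher z: z_r = atanh(r) = ½·ln((1+(-0.75))/(1−(-0.75))) = -0.972955
SE(z) = 1/√(n−3) = 1/√33 = 0.174078
90% ⇒ z* = 1.645; margin = 1.645·0.174078 = 0.286358
CI on z-scale: (-1.259313, -0.686597)
Back-transform: tanh(-1.259313) = -0.850875, tanh(-0.686597) = -0.595791

(-0.851, -0.596)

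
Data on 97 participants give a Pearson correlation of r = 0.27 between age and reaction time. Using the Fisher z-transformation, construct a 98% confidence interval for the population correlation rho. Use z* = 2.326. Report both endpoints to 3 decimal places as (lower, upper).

z_r = atanh(0.27) = 0.276864;  SE = 1/√(n−3) = 1/√94 = 0.103142
z-limits: 0.276864 ± 2.326·0.103142 = 0.276864 ± 0.239908 = [0.036956, 0.516772]
ρ-limits: (tanh 0.036956, tanh 0.516772) = (0.037, 0.475)

(0.037, 0.475)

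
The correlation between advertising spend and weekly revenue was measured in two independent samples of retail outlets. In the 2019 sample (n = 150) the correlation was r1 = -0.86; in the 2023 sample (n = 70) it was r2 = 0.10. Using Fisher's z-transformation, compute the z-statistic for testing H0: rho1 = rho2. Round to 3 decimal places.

z1 = atanh(-0.86) = -1.293345,  z2 = atanh(0.10) = 0.100335
SE = √(1/(n1−3) + 1/(n2−3)) = √(1/147 + 1/67) = √(0.0068027 + 0.0149254) = √0.0217281 = 0.147405
z = (z1 − z2)/SE = (-1.293345 − 0.100335) / 0.147405 = -1.393680 / 0.147405 = -9.455

-9.455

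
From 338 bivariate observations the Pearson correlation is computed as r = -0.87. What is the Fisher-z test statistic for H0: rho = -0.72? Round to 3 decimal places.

-7.787

Fisher z: atanh(-0.87) = -1.333080, atanh(-0.72) = -0.907645
z = (z_r − z_0)·√(n−3) = (-1.333080 − (-0.907645))·√335 = -0.425435 · 18.303005 = -7.787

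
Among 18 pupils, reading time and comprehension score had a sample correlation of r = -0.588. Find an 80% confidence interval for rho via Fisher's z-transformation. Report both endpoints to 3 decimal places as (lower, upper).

Fisher z: z_r = atanh(r) = ½·ln((1+(-0.588))/(1−(-0.588))) = -0.674604
SE(z) = 1/√(n−3) = 1/√15 = 0.258199
80% ⇒ z* = 1.282; margin = 1.282·0.258199 = 0.331011
CI on z-scale: (-1.005615, -0.343593)
Back-transform: tanh(-1.005615) = -0.763942, tanh(-0.343593) = -0.330681

(-0.764, -0.331)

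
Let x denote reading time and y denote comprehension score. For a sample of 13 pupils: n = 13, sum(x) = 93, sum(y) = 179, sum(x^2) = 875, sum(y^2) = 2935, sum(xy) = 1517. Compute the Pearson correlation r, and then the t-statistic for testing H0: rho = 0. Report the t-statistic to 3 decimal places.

Numerator: nΣxy − (Σx)(Σy) = 13·1517 − (93)(179) = 3074
Denominator: √[(nΣx²−(Σx)²)(nΣy²−(Σy)²)]
  nΣx²−(Σx)² = 13·875 − 8649 = 2726;  nΣy²−(Σy)² = 13·2935 − 32041 = 6114
  √(2726·6114) = √16666764 = 4082.4948
r = 3074 / 4082.4948 = 0.7530
t = r·√(n−2)/√(1−r²) = 0.7530·√11 / √(1−0.567009) = 2.497418 / 0.658021 = 3.795

3.795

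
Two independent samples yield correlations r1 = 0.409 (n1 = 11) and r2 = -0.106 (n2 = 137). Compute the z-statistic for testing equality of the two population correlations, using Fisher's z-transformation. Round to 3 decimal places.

1.486

z1 = atanh(0.409) = 0.434410,  z2 = atanh(-0.106) = -0.106400
SE = √(1/(n1−3) + 1/(n2−3)) = √(1/8 + 1/134) = √(0.1250000 + 0.0074627) = √0.1324627 = 0.363954
z = (z1 − z2)/SE = (0.434410 − (-0.106400)) / 0.363954 = 0.540810 / 0.363954 = 1.486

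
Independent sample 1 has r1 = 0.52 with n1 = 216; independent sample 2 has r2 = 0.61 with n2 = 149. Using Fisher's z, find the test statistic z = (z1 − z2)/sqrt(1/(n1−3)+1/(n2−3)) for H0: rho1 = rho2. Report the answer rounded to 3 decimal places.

Fisher z-transforms: z1 = atanh(0.52) = 0.576340, z2 = atanh(0.61) = 0.708921; difference d = -0.132581
Var(d) = 1/213 + 1/146 = 0.0046948 + 0.0068493 = 0.0115441
z = d/√Var(d) = -0.132581 / √0.0115441 = -0.132581 / 0.107443 = -1.234

-1.234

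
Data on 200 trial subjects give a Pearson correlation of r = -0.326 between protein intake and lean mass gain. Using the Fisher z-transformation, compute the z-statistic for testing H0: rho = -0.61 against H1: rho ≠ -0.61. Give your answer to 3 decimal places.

5.201

Fisher z: atanh(-0.326) = -0.338346, atanh(-0.61) = -0.708921
z = (z_r − z_0)·√(n−3) = (-0.338346 − (-0.708921))·√197 = 0.370575 · 14.035669 = 5.201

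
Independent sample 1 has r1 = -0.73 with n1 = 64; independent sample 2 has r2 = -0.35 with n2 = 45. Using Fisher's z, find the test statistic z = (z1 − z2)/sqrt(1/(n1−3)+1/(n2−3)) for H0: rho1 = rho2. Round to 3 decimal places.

Fisher z-transforms: z1 = atanh(-0.73) = -0.928727, z2 = atanh(-0.35) = -0.365444; difference d = -0.563283
Var(d) = 1/61 + 1/42 = 0.0163934 + 0.0238095 = 0.0402029
z = d/√Var(d) = -0.563283 / √0.0402029 = -0.563283 / 0.200507 = -2.809

-2.809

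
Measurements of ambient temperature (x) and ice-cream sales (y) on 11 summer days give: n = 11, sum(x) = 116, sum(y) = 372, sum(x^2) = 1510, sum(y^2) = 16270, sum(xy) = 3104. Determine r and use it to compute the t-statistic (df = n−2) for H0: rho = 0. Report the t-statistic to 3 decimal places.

-3.948

S_xy = nΣxy − ΣxΣy = 11·3104 − 116·372 = 34144 − 43152 = -9008
S_xx = nΣx² − (Σx)² = 11·1510 − 116² = 16610 − 13456 = 3154
S_yy = nΣy² − (Σy)² = 11·16270 − 372² = 178970 − 138384 = 40586
r = S_xy / √(S_xx·S_yy) = -9008 / √(3154·40586) = -9008 / √128008244 = -9008 / 11314.0728 = -0.7962
t = r·√(n−2)/√(1−r²) = -0.7962·√9 / √(1−0.633934) = -2.388600 / 0.605034 = -3.948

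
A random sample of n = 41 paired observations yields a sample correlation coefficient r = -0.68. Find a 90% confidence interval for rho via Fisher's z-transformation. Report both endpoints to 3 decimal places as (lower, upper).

(-0.799, -0.510)

Fisher z: z_r = atanh(r) = ½·ln((1+(-0.68))/(1−(-0.68))) = -0.829114
SE(z) = 1/√(n−3) = 1/√38 = 0.162221
90% ⇒ z* = 1.645; margin = 1.645·0.162221 = 0.266854
CI on z-scale: (-1.095968, -0.562260)
Back-transform: tanh(-1.095968) = -0.799046, tanh(-0.562260) = -0.509652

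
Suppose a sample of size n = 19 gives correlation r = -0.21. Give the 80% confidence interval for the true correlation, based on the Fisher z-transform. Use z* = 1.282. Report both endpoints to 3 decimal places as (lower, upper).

(-0.488, 0.107)

z_r = atanh(-0.21) = -0.213171;  SE = 1/√(n−3) = 1/√16 = 0.250000
z-limits: -0.213171 ± 1.282·0.250000 = -0.213171 ± 0.320500 = [-0.533671, 0.107329]
ρ-limits: (tanh -0.533671, tanh 0.107329) = (-0.488, 0.107)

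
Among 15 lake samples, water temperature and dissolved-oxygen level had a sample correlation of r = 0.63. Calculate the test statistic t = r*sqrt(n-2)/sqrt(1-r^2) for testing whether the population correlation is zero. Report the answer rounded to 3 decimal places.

2.925

t = r·√(n−2) / √(1−r²) with r = 0.63, n = 15
  = 0.63·√13 / √(1 − 0.3969)
  = 0.63·3.605551 / 0.776595
  = 2.271497 / 0.776595 = 2.925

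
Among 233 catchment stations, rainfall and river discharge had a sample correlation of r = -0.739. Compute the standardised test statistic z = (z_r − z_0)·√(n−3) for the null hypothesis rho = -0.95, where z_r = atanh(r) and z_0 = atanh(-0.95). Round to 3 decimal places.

13.399

z_r = atanh(-0.739) = -0.948273,  z_0 = atanh(-0.95) = -1.831781
SE = 1/√(n−3) = 1/√230 = 0.065938
z = (z_r − z_0)/SE = (-0.948273 − (-1.831781)) / 0.065938 = 0.883508 / 0.065938 = 13.399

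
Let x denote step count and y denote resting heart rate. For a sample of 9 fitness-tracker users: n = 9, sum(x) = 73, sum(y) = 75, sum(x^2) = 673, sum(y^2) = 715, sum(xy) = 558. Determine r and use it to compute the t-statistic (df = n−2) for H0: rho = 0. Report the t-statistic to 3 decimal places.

Numerator: nΣxy − (Σx)(Σy) = 9·558 − (73)(75) = -453
Denominator: √[(nΣx²−(Σx)²)(nΣy²−(Σy)²)]
  nΣx²−(Σx)² = 9·673 − 5329 = 728;  nΣy²−(Σy)² = 9·715 − 5625 = 810
  √(728·810) = √589680 = 767.9062
r = -453 / 767.9062 = -0.5899
t = r·√(n−2)/√(1−r²) = -0.5899·√7 / √(1−0.347982) = -1.560729 / 0.807476 = -1.933

-1.933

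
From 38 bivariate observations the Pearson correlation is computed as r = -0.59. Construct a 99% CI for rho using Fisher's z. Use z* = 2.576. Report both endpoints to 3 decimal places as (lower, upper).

z_r = atanh(-0.59) = -0.677666;  SE = 1/√(n−3) = 1/√35 = 0.169031
z-limits: -0.677666 ± 2.576·0.169031 = -0.677666 ± 0.435424 = [-1.113090, -0.242242]
ρ-limits: (tanh -1.113090, tanh -0.242242) = (-0.805, -0.238)

(-0.805, -0.238)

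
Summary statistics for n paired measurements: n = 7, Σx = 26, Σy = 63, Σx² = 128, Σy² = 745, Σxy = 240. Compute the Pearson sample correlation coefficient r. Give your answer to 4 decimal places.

0.0802

Numerator: nΣxy − (Σx)(Σy) = 7·240 − (26)(63) = 42
Denominator: √[(nΣx²−(Σx)²)(nΣy²−(Σy)²)]
  nΣx²−(Σx)² = 7·128 − 676 = 220;  nΣy²−(Σy)² = 7·745 − 3969 = 1246
  √(220·1246) = √274120 = 523.5647
r = 42 / 523.5647 = 0.0802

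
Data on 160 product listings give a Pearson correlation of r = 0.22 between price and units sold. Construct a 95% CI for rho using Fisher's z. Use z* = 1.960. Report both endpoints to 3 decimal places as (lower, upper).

Fisher z: z_r = atanh(r) = ½·ln((1+0.22)/(1−0.22)) = 0.223656
SE(z) = 1/√(n−3) = 1/√157 = 0.079809
95% ⇒ z* = 1.960; margin = 1.960·0.079809 = 0.156426
CI on z-scale: (0.067230, 0.380082)
Back-transform: tanh(0.067230) = 0.067129, tanh(0.380082) = 0.362779

(0.067, 0.363)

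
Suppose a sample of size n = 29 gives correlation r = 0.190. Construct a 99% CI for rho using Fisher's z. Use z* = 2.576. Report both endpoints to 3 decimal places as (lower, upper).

(-0.303, 0.603)

Fisher z: z_r = atanh(r) = ½·ln((1+0.190)/(1−0.190)) = 0.192337
SE(z) = 1/√(n−3) = 1/√26 = 0.196116
99% ⇒ z* = 2.576; margin = 2.576·0.196116 = 0.505195
CI on z-scale: (-0.312858, 0.697532)
Back-transform: tanh(-0.312858) = -0.303035, tanh(0.697532) = 0.602799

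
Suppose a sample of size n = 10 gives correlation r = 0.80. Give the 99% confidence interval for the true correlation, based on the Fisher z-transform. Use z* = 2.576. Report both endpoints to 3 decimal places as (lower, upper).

(0.124, 0.969)

Fisher z: z_r = atanh(r) = ½·ln((1+0.80)/(1−0.80)) = 1.098612
SE(z) = 1/√(n−3) = 1/√7 = 0.377964
99% ⇒ z* = 2.576; margin = 2.576·0.377964 = 0.973635
CI on z-scale: (0.124977, 2.072247)
Back-transform: tanh(0.124977) = 0.124330, tanh(2.072247) = 0.968792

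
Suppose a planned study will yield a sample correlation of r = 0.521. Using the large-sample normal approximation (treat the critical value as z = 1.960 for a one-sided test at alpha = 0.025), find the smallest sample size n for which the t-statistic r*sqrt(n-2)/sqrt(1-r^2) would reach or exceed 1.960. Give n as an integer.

r√(n−2)/√(1−r²) ≥ 1.960  ⇔  n−2 ≥ (1.960)²·(1−r²)/r²
(1−r²)/r² = (1−0.271441)/0.271441 = 2.6840
n ≥ 2 + 3.8416·2.6840 = 2 + 10.3109 = 12.3109
⌈12.3109⌉ = 13

13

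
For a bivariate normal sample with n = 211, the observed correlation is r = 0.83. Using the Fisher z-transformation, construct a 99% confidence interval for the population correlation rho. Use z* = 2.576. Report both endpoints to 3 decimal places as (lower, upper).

(0.766, 0.878)

Fisher z: z_r = atanh(r) = ½·ln((1+0.83)/(1−0.83)) = 1.188136
SE(z) = 1/√(n−3) = 1/√208 = 0.069338
99% ⇒ z* = 2.576; margin = 2.576·0.069338 = 0.178615
CI on z-scale: (1.009521, 1.366751)
Back-transform: tanh(1.009521) = 0.765564, tanh(1.366751) = 0.877950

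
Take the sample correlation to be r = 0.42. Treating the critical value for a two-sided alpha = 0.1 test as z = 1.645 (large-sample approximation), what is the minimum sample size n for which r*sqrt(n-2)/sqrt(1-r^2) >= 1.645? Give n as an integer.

15

r√(n−2)/√(1−r²) ≥ 1.645  ⇔  n−2 ≥ (1.645)²·(1−r²)/r²
(1−r²)/r² = (1−0.1764)/0.1764 = 4.6689
n ≥ 2 + 2.706025·4.6689 = 2 + 12.6342 = 14.6342
⌈14.6342⌉ = 15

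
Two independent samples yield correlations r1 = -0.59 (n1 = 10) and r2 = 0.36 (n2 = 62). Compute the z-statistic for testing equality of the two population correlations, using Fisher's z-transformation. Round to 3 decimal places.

z1 = atanh(-0.59) = -0.677666,  z2 = atanh(0.36) = 0.376886
SE = √(1/(n1−3) + 1/(n2−3)) = √(1/7 + 1/59) = √(0.1428571 + 0.0169492) = √0.1598063 = 0.399758
z = (z1 − z2)/SE = (-0.677666 − 0.376886) / 0.399758 = -1.054552 / 0.399758 = -2.638

-2.638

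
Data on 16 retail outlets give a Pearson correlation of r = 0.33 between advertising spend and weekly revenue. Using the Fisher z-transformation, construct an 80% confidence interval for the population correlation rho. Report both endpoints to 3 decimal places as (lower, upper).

Fisher z: z_r = atanh(r) = ½·ln((1+0.33)/(1−0.33)) = 0.342828
SE(z) = 1/√(n−3) = 1/√13 = 0.277350
80% ⇒ z* = 1.282; margin = 1.282·0.277350 = 0.355563
CI on z-scale: (-0.012735, 0.698391)
Back-transform: tanh(-0.012735) = -0.012734, tanh(0.698391) = 0.603345

(-0.013, 0.603)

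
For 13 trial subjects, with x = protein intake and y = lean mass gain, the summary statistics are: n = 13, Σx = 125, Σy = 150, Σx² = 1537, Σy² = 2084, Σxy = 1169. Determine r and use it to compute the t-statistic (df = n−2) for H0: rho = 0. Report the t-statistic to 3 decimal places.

-4.338

S_xy = nΣxy − ΣxΣy = 13·1169 − 125·150 = 15197 − 18750 = -3553
S_xx = nΣx² − (Σx)² = 13·1537 − 125² = 19981 − 15625 = 4356
S_yy = nΣy² − (Σy)² = 13·2084 − 150² = 27092 − 22500 = 4592
r = S_xy / √(S_xx·S_yy) = -3553 / √(4356·4592) = -3553 / √20002752 = -3553 / 4472.4436 = -0.7944
t = r·√(n−2)/√(1−r²) = -0.7944·√11 / √(1−0.631071) = -2.634727 / 0.607395 = -4.338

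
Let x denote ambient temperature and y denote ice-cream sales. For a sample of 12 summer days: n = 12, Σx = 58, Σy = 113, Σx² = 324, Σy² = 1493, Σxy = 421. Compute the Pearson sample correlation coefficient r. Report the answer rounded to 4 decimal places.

S_xy = nΣxy − ΣxΣy = 12·421 − 58·113 = 5052 − 6554 = -1502
S_xx = nΣx² − (Σx)² = 12·324 − 58² = 3888 − 3364 = 524
S_yy = nΣy² − (Σy)² = 12·1493 − 113² = 17916 − 12769 = 5147
r = S_xy / √(S_xx·S_yy) = -1502 / √(524·5147) = -1502 / √2697028 = -1502 / 1642.2631 = -0.9146

-0.9146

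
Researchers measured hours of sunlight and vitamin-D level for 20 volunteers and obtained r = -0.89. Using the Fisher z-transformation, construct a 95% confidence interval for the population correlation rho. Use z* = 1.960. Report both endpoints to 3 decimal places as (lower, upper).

(-0.956, -0.738)

z_r = atanh(-0.89) = -1.421926;  SE = 1/√(n−3) = 1/√17 = 0.242536
z-limits: -1.421926 ± 1.960·0.242536 = -1.421926 ± 0.475371 = [-1.897297, -0.946555]
ρ-limits: (tanh -1.897297, tanh -0.946555) = (-0.956, -0.738)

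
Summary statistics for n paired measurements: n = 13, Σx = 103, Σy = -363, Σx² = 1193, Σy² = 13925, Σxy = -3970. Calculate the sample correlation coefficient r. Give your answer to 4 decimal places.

-0.9154

Numerator: nΣxy − (Σx)(Σy) = 13·(-3970) − (103)(-363) = -14221
Denominator: √[(nΣx²−(Σx)²)(nΣy²−(Σy)²)]
  nΣx²−(Σx)² = 13·1193 − 10609 = 4900;  nΣy²−(Σy)² = 13·13925 − 131769 = 49256
  √(4900·49256) = √241354400 = 15535.5850
r = -14221 / 15535.5850 = -0.9154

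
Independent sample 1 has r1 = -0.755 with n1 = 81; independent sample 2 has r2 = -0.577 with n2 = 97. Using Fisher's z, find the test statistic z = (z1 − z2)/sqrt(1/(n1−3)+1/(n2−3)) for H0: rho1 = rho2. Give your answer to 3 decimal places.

-2.132

Fisher z-transforms: z1 = atanh(-0.755) = -0.984483, z2 = atanh(-0.577) = -0.657954; difference d = -0.326529
Var(d) = 1/78 + 1/94 = 0.0128205 + 0.0106383 = 0.0234588
z = d/√Var(d) = -0.326529 / √0.0234588 = -0.326529 / 0.153163 = -2.132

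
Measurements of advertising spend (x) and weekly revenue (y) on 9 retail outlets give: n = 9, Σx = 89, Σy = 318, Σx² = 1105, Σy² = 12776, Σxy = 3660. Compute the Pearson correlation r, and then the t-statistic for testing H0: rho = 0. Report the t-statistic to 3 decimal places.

4.798

S_xy = nΣxy − ΣxΣy = 9·3660 − 89·318 = 32940 − 28302 = 4638
S_xx = nΣx² − (Σx)² = 9·1105 − 89² = 9945 − 7921 = 2024
S_yy = nΣy² − (Σy)² = 9·12776 − 318² = 114984 − 101124 = 13860
r = S_xy / √(S_xx·S_yy) = 4638 / √(2024·13860) = 4638 / √28052640 = 4638 / 5296.4743 = 0.8757
t = r·√(n−2)/√(1−r²) = 0.8757·√7 / √(1−0.766850) = 2.316884 / 0.482856 = 4.798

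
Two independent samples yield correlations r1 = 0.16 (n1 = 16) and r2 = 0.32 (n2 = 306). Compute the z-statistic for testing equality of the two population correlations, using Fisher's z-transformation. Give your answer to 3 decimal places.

Fisher z-transforms: z1 = atanh(0.16) = 0.161387, z2 = atanh(0.32) = 0.331647; difference d = -0.170260
Var(d) = 1/13 + 1/303 = 0.0769231 + 0.0033003 = 0.0802234
z = d/√Var(d) = -0.170260 / √0.0802234 = -0.170260 / 0.283237 = -0.601

-0.601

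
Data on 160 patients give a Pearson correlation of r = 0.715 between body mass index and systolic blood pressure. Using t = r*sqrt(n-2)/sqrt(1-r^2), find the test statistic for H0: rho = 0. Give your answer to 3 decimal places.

12.855

t = r·√(n−2) / √(1−r²) with r = 0.715, n = 160
  = 0.715·√158 / √(1 − 0.511225)
  = 0.715·12.569805 / 0.699124
  = 8.987411 / 0.699124 = 12.855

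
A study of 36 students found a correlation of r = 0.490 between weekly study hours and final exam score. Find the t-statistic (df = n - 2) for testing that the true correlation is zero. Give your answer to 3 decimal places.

3.278

1 − r² = 1 − 0.240100 = 0.759900;  √(1−r²) = 0.871722
√(n−2) = √34 = 5.830952
t = r·√(n−2)/√(1−r²) = 0.490 · 5.830952 / 0.871722 = 3.278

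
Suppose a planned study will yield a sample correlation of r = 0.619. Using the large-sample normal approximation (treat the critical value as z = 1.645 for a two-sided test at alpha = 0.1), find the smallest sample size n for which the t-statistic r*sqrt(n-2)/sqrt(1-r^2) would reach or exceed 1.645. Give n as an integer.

7

r√(n−2)/√(1−r²) ≥ 1.645  ⇔  n−2 ≥ (1.645)²·(1−r²)/r²
(1−r²)/r² = (1−0.383161)/0.383161 = 1.6099
n ≥ 2 + 2.706025·1.6099 = 2 + 4.3564 = 6.3564
⌈6.3564⌉ = 7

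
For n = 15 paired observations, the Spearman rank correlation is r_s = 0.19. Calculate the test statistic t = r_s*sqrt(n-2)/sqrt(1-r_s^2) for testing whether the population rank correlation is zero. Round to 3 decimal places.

0.698

t = r_s·√(n−2) / √(1−r_s²) with r_s = 0.19, n = 15
  = 0.19·√13 / √(1 − 0.0361)
  = 0.19·3.605551 / 0.981784
  = 0.685055 / 0.981784 = 0.698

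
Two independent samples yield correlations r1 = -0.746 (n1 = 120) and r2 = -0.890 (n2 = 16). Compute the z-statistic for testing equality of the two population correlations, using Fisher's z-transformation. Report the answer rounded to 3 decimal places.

1.567

z1 = atanh(-0.746) = -0.963874,  z2 = atanh(-0.890) = -1.421926
SE = √(1/(n1−3) + 1/(n2−3)) = √(1/117 + 1/13) = √(0.0085470 + 0.0769231) = √0.0854701 = 0.292353
z = (z1 − z2)/SE = (-0.963874 − (-1.421926)) / 0.292353 = 0.458052 / 0.292353 = 1.567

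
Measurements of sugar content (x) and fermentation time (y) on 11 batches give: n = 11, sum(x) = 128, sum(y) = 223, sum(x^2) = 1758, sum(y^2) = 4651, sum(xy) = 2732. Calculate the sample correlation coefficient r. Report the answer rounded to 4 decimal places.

S_xy = nΣxy − ΣxΣy = 11·2732 − 128·223 = 30052 − 28544 = 1508
S_xx = nΣx² − (Σx)² = 11·1758 − 128² = 19338 − 16384 = 2954
S_yy = nΣy² − (Σy)² = 11·4651 − 223² = 51161 − 49729 = 1432
r = S_xy / √(S_xx·S_yy) = 1508 / √(2954·1432) = 1508 / √4230128 = 1508 / 2056.7275 = 0.7332

0.7332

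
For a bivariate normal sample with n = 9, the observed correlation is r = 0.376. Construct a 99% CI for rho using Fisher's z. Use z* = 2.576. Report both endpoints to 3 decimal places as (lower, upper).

(-0.576, 0.895)

Fisher z: z_r = atanh(r) = ½·ln((1+0.376)/(1−0.376)) = 0.395393
SE(z) = 1/√(n−3) = 1/√6 = 0.408248
99% ⇒ z* = 2.576; margin = 2.576·0.408248 = 1.051647
CI on z-scale: (-0.656254, 1.447040)
Back-transform: tanh(-0.656254) = -0.575865, tanh(1.447040) = 0.895106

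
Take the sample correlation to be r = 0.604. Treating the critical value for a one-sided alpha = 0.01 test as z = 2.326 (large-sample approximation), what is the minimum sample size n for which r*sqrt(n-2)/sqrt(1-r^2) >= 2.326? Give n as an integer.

r√(n−2)/√(1−r²) ≥ 2.326  ⇔  n−2 ≥ (2.326)²·(1−r²)/r²
(1−r²)/r² = (1−0.364816)/0.364816 = 1.7411
n ≥ 2 + 5.410276·1.7411 = 2 + 9.4198 = 11.4198
⌈11.4198⌉ = 12

12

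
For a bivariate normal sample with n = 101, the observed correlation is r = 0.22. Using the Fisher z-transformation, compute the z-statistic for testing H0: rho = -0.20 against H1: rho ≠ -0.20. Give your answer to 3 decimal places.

z_r = atanh(0.22) = 0.223656,  z_0 = atanh(-0.20) = -0.202733
SE = 1/√(n−3) = 1/√98 = 0.101015
z = (z_r − z_0)/SE = (0.223656 − (-0.202733)) / 0.101015 = 0.426389 / 0.101015 = 4.221

4.221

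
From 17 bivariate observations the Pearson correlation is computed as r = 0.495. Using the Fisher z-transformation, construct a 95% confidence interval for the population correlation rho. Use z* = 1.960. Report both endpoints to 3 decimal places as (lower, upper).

Fisher z: z_r = atanh(r) = ½·ln((1+0.495)/(1−0.495)) = 0.542662
SE(z) = 1/√(n−3) = 1/√14 = 0.267261
95% ⇒ z* = 1.960; margin = 1.960·0.267261 = 0.523832
CI on z-scale: (0.018830, 1.066494)
Back-transform: tanh(0.018830) = 0.018828, tanh(1.066494) = 0.788137

(0.019, 0.788)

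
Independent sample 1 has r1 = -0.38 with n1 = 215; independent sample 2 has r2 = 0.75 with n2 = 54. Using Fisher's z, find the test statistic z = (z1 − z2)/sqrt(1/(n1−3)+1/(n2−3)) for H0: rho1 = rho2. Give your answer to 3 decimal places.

-8.803

z1 = atanh(-0.38) = -0.400060,  z2 = atanh(0.75) = 0.972955
SE = √(1/(n1−3) + 1/(n2−3)) = √(1/212 + 1/51) = √(0.0047170 + 0.0196078) = √0.0243248 = 0.155964
z = (z1 − z2)/SE = (-0.400060 − 0.972955) / 0.155964 = -1.373015 / 0.155964 = -8.803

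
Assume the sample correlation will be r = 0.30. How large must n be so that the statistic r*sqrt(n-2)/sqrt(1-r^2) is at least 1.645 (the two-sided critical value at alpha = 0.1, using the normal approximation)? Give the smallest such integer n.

Need r·√(n−2)/√(1−r²) ≥ 1.645
√(n−2) ≥ 1.645·√(1−0.0900) / 0.30 = 1.645·0.953939 / 0.30 = 5.2308
n−2 ≥ 27.3613  ⇒  n ≥ 29.3613
Smallest integer n = 30

30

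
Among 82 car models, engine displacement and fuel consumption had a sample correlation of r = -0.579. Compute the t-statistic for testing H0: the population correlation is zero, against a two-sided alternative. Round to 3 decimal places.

t = r·√(n−2) / √(1−r²) with r = -0.579, n = 82
  = -0.579·√80 / √(1 − 0.335241)
  = -0.579·8.944272 / 0.815328
  = -5.178733 / 0.815328 = -6.352

-6.352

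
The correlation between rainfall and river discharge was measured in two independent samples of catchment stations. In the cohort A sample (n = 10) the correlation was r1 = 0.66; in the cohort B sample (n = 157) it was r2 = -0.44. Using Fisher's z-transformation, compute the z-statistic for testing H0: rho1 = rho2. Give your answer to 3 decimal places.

3.273

Fisher z-transforms: z1 = atanh(0.66) = 0.792814, z2 = atanh(-0.44) = -0.472231; difference d = 1.265045
Var(d) = 1/7 + 1/154 = 0.1428571 + 0.0064935 = 0.1493506
z = d/√Var(d) = 1.265045 / √0.1493506 = 1.265045 / 0.386459 = 3.273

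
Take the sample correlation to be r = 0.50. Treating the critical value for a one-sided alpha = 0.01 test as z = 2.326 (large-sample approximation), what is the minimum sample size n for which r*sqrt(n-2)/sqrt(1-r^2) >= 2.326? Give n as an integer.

19

Need r·√(n−2)/√(1−r²) ≥ 2.326
√(n−2) ≥ 2.326·√(1−0.2500) / 0.50 = 2.326·0.866025 / 0.50 = 4.0287
n−2 ≥ 16.2304  ⇒  n ≥ 18.2304
Smallest integer n = 19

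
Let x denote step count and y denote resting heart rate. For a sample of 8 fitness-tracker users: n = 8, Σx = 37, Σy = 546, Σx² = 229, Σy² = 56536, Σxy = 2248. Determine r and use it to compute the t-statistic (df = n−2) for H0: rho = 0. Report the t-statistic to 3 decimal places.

S_xy = nΣxy − ΣxΣy = 8·2248 − 37·546 = 17984 − 20202 = -2218
S_xx = nΣx² − (Σx)² = 8·229 − 37² = 1832 − 1369 = 463
S_yy = nΣy² − (Σy)² = 8·56536 − 546² = 452288 − 298116 = 154172
r = S_xy / √(S_xx·S_yy) = -2218 / √(463·154172) = -2218 / √71381636 = -2218 / 8448.7654 = -0.2625
t = r·√(n−2)/√(1−r²) = -0.2625·√6 / √(1−0.068906) = -0.642991 / 0.964932 = -0.666

-0.666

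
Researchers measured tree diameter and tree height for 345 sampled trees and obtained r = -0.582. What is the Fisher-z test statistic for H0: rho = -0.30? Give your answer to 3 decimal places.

-6.583

Fisher z: atanh(-0.582) = -0.665482, atanh(-0.30) = -0.309520
z = (z_r − z_0)·√(n−3) = (-0.665482 − (-0.309520))·√342 = -0.355962 · 18.493242 = -6.583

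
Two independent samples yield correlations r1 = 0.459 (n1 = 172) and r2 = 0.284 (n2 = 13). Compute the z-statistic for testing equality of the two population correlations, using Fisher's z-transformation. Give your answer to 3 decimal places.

z1 = atanh(0.459) = 0.496044,  z2 = atanh(0.284) = 0.292028
SE = √(1/(n1−3) + 1/(n2−3)) = √(1/169 + 1/10) = √(0.0059172 + 0.1000000) = √0.1059172 = 0.325449
z = (z1 − z2)/SE = (0.496044 − 0.292028) / 0.325449 = 0.204016 / 0.325449 = 0.627

0.627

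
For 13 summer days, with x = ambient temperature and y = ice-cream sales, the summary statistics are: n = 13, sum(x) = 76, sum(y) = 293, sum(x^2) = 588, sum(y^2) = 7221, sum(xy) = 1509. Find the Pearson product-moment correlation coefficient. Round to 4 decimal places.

S_xy = nΣxy − ΣxΣy = 13·1509 − 76·293 = 19617 − 22268 = -2651
S_xx = nΣx² − (Σx)² = 13·588 − 76² = 7644 − 5776 = 1868
S_yy = nΣy² − (Σy)² = 13·7221 − 293² = 93873 − 85849 = 8024
r = S_xy / √(S_xx·S_yy) = -2651 / √(1868·8024) = -2651 / √14988832 = -2651 / 3871.5413 = -0.6847

-0.6847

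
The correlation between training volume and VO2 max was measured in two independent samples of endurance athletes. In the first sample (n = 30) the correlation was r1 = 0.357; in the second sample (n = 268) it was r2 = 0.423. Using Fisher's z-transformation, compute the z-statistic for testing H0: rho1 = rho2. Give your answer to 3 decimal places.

z1 = atanh(0.357) = 0.373443,  z2 = atanh(0.423) = 0.451340
SE = √(1/(n1−3) + 1/(n2−3)) = √(1/27 + 1/265) = √(0.0370370 + 0.0037736) = √0.0408106 = 0.202016
z = (z1 − z2)/SE = (0.373443 − 0.451340) / 0.202016 = -0.077897 / 0.202016 = -0.386

-0.386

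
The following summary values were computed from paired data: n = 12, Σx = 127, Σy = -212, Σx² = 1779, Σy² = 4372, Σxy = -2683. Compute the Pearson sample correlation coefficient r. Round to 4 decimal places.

-0.8415

S_xy = nΣxy − ΣxΣy = 12·(-2683) − 127·(-212) = -32196 − (-26924) = -5272
S_xx = nΣx² − (Σx)² = 12·1779 − 127² = 21348 − 16129 = 5219
S_yy = nΣy² − (Σy)² = 12·4372 − (-212)² = 52464 − 44944 = 7520
r = S_xy / √(S_xx·S_yy) = -5272 / √(5219·7520) = -5272 / √39246880 = -5272 / 6264.7330 = -0.8415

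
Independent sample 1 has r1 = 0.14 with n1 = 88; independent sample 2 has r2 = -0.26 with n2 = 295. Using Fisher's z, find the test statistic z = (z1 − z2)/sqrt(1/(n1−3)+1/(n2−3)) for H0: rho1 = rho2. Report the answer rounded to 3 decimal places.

3.303

Fisher z-transforms: z1 = atanh(0.14) = 0.140926, z2 = atanh(-0.26) = -0.266108; difference d = 0.407034
Var(d) = 1/85 + 1/292 = 0.0117647 + 0.0034247 = 0.0151894
z = d/√Var(d) = 0.407034 / √0.0151894 = 0.407034 / 0.123245 = 3.303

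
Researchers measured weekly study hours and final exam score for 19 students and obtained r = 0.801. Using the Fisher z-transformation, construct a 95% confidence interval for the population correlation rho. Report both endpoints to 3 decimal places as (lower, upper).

z_r = atanh(0.801) = 1.101396;  SE = 1/√(n−3) = 1/√16 = 0.250000
z-limits: 1.101396 ± 1.960·0.250000 = 1.101396 ± 0.490000 = [0.611396, 1.591396]
ρ-limits: (tanh 0.611396, tanh 1.591396) = (0.545, 0.920)

(0.545, 0.920)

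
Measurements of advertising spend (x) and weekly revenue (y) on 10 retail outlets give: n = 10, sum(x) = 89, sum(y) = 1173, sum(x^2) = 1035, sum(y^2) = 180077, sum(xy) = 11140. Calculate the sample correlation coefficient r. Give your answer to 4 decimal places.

S_xy = nΣxy − ΣxΣy = 10·11140 − 89·1173 = 111400 − 104397 = 7003
S_xx = nΣx² − (Σx)² = 10·1035 − 89² = 10350 − 7921 = 2429
S_yy = nΣy² − (Σy)² = 10·180077 − 1173² = 1800770 − 1375929 = 424841
r = S_xy / √(S_xx·S_yy) = 7003 / √(2429·424841) = 7003 / √1031938789 = 7003 / 32123.8041 = 0.2180

0.2180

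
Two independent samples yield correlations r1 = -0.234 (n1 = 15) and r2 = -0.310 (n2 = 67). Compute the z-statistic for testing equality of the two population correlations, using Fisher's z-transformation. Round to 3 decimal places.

z1 = atanh(-0.234) = -0.238417,  z2 = atanh(-0.310) = -0.320545
SE = √(1/(n1−3) + 1/(n2−3)) = √(1/12 + 1/64) = √(0.0833333 + 0.0156250) = √0.0989583 = 0.314576
z = (z1 − z2)/SE = (-0.238417 − (-0.320545)) / 0.314576 = 0.082128 / 0.314576 = 0.261

0.261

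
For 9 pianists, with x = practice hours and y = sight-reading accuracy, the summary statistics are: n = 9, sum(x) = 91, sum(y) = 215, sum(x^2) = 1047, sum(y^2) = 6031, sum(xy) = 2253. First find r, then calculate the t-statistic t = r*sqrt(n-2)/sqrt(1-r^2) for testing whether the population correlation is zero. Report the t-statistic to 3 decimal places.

0.639

Numerator: nΣxy − (Σx)(Σy) = 9·2253 − (91)(215) = 712
Denominator: √[(nΣx²−(Σx)²)(nΣy²−(Σy)²)]
  nΣx²−(Σx)² = 9·1047 − 8281 = 1142;  nΣy²−(Σy)² = 9·6031 − 46225 = 8054
  √(1142·8054) = √9197668 = 3032.7657
r = 712 / 3032.7657 = 0.2348
t = r·√(n−2)/√(1−r²) = 0.2348·√7 / √(1−0.055131) = 0.621222 / 0.972044 = 0.639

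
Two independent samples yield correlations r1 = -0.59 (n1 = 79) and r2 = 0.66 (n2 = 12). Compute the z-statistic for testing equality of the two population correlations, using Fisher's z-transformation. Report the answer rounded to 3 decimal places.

z1 = atanh(-0.59) = -0.677666,  z2 = atanh(0.66) = 0.792814
SE = √(1/(n1−3) + 1/(n2−3)) = √(1/76 + 1/9) = √(0.0131579 + 0.1111111) = √0.1242690 = 0.352518
z = (z1 − z2)/SE = (-0.677666 − 0.792814) / 0.352518 = -1.470480 / 0.352518 = -4.171

-4.171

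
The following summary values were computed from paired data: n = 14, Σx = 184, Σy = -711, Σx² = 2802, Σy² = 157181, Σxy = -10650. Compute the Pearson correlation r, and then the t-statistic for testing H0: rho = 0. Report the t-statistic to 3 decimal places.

-0.676

Numerator: nΣxy − (Σx)(Σy) = 14·(-10650) − (184)(-711) = -18276
Denominator: √[(nΣx²−(Σx)²)(nΣy²−(Σy)²)]
  nΣx²−(Σx)² = 14·2802 − 33856 = 5372;  nΣy²−(Σy)² = 14·157181 − 505521 = 1695013
  √(5372·1695013) = √9105609836 = 95423.3191
r = -18276 / 95423.3191 = -0.1915
t = r·√(n−2)/√(1−r²) = -0.1915·√12 / √(1−0.036672) = -0.663375 / 0.981493 = -0.676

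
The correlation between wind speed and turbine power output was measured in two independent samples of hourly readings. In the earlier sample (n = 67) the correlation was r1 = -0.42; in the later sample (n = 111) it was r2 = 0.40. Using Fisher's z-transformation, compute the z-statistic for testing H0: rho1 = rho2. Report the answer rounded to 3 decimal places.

-5.524

Fisher z-transforms: z1 = atanh(-0.42) = -0.447692, z2 = atanh(0.40) = 0.423649; difference d = -0.871341
Var(d) = 1/64 + 1/108 = 0.0156250 + 0.0092593 = 0.0248843
z = d/√Var(d) = -0.871341 / √0.0248843 = -0.871341 / 0.157748 = -5.524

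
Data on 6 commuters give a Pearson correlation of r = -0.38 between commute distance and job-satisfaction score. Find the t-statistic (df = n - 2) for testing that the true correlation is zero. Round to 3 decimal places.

-0.822

t = r·√(n−2) / √(1−r²) with r = -0.38, n = 6
  = -0.38·√4 / √(1 − 0.1444)
  = -0.38·2.000000 / 0.924986
  = -0.760000 / 0.924986 = -0.822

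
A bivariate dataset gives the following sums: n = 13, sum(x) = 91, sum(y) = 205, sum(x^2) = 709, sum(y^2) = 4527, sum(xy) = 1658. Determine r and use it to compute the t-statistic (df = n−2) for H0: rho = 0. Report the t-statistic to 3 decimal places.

3.548

Numerator: nΣxy − (Σx)(Σy) = 13·1658 − (91)(205) = 2899
Denominator: √[(nΣx²−(Σx)²)(nΣy²−(Σy)²)]
  nΣx²−(Σx)² = 13·709 − 8281 = 936;  nΣy²−(Σy)² = 13·4527 − 42025 = 16826
  √(936·16826) = √15749136 = 3968.5181
r = 2899 / 3968.5181 = 0.7305
t = r·√(n−2)/√(1−r²) = 0.7305·√11 / √(1−0.533630) = 2.422794 / 0.682913 = 3.548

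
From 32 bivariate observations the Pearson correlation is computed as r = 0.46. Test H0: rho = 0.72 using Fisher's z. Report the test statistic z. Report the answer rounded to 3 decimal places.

Fisher z: atanh(0.46) = 0.497311, atanh(0.72) = 0.907645
z = (z_r − z_0)·√(n−3) = (0.497311 − 0.907645)·√29 = -0.410334 · 5.385165 = -2.210

-2.210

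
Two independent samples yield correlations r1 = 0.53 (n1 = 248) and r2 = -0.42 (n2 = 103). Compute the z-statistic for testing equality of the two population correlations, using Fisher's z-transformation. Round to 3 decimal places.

Fisher z-transforms: z1 = atanh(0.53) = 0.590145, z2 = atanh(-0.42) = -0.447692; difference d = 1.037837
Var(d) = 1/245 + 1/100 = 0.0040816 + 0.0100000 = 0.0140816
z = d/√Var(d) = 1.037837 / √0.0140816 = 1.037837 / 0.118666 = 8.746

8.746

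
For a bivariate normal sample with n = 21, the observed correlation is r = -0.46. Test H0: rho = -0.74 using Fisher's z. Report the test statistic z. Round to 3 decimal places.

1.923

Fisher z: atanh(-0.46) = -0.497311, atanh(-0.74) = -0.950479
z = (z_r − z_0)·√(n−3) = (-0.497311 − (-0.950479))·√18 = 0.453168 · 4.242641 = 1.923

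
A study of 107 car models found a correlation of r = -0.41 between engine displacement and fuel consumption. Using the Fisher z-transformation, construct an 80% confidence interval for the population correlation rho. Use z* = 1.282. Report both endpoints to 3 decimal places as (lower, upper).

Fisher z: z_r = atanh(r) = ½·ln((1+(-0.41))/(1−(-0.41))) = -0.435611
SE(z) = 1/√(n−3) = 1/√104 = 0.098058
80% ⇒ z* = 1.282; margin = 1.282·0.098058 = 0.125710
CI on z-scale: (-0.561321, -0.309901)
Back-transform: tanh(-0.561321) = -0.508957, tanh(-0.309901) = -0.300347

(-0.509, -0.300)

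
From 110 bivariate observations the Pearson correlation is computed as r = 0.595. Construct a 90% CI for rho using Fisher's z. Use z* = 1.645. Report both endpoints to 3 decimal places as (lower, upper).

(0.483, 0.688)

Fisher z: z_r = atanh(r) = ½·ln((1+0.595)/(1−0.595)) = 0.685371
SE(z) = 1/√(n−3) = 1/√107 = 0.096674
90% ⇒ z* = 1.645; margin = 1.645·0.096674 = 0.159029
CI on z-scale: (0.526342, 0.844400)
Back-transform: tanh(0.526342) = 0.482580, tanh(0.844400) = 0.688133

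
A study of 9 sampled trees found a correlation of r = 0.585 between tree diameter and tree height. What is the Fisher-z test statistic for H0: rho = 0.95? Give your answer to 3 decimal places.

-2.846

Fisher z: atanh(0.585) = 0.670031, atanh(0.95) = 1.831781
z = (z_r − z_0)·√(n−3) = (0.670031 − 1.831781)·√6 = -1.161750 · 2.449490 = -2.846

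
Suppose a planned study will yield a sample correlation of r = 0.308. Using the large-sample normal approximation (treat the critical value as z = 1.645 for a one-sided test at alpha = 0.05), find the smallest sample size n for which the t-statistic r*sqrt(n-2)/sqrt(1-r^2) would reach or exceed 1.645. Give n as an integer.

28

r√(n−2)/√(1−r²) ≥ 1.645  ⇔  n−2 ≥ (1.645)²·(1−r²)/r²
(1−r²)/r² = (1−0.094864)/0.094864 = 9.5414
n ≥ 2 + 2.706025·9.5414 = 2 + 25.8193 = 27.8193
⌈27.8193⌉ = 28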